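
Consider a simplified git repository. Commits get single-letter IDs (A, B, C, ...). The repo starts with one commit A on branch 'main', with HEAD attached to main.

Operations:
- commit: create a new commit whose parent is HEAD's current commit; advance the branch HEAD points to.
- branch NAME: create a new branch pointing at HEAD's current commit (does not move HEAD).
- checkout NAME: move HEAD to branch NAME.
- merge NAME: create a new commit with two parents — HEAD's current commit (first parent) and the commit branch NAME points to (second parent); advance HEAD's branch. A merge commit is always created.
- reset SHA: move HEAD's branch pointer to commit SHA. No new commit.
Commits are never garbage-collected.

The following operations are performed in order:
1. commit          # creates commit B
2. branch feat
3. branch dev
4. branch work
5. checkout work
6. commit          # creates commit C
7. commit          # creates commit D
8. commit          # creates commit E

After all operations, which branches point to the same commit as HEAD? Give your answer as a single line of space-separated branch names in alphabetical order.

Answer: work

Derivation:
After op 1 (commit): HEAD=main@B [main=B]
After op 2 (branch): HEAD=main@B [feat=B main=B]
After op 3 (branch): HEAD=main@B [dev=B feat=B main=B]
After op 4 (branch): HEAD=main@B [dev=B feat=B main=B work=B]
After op 5 (checkout): HEAD=work@B [dev=B feat=B main=B work=B]
After op 6 (commit): HEAD=work@C [dev=B feat=B main=B work=C]
After op 7 (commit): HEAD=work@D [dev=B feat=B main=B work=D]
After op 8 (commit): HEAD=work@E [dev=B feat=B main=B work=E]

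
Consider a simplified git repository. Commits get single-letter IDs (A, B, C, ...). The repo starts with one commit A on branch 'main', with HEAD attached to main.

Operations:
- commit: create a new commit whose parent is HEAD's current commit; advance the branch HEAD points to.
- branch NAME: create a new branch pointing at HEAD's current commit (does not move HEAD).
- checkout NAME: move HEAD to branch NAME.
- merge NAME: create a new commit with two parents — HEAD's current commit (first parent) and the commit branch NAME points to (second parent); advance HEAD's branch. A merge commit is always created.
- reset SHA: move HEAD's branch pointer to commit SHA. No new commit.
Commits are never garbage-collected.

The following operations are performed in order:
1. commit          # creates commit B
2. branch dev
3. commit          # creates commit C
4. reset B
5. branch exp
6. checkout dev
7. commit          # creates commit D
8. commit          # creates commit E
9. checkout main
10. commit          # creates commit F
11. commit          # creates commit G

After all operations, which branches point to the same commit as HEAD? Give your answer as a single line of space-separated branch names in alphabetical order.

After op 1 (commit): HEAD=main@B [main=B]
After op 2 (branch): HEAD=main@B [dev=B main=B]
After op 3 (commit): HEAD=main@C [dev=B main=C]
After op 4 (reset): HEAD=main@B [dev=B main=B]
After op 5 (branch): HEAD=main@B [dev=B exp=B main=B]
After op 6 (checkout): HEAD=dev@B [dev=B exp=B main=B]
After op 7 (commit): HEAD=dev@D [dev=D exp=B main=B]
After op 8 (commit): HEAD=dev@E [dev=E exp=B main=B]
After op 9 (checkout): HEAD=main@B [dev=E exp=B main=B]
After op 10 (commit): HEAD=main@F [dev=E exp=B main=F]
After op 11 (commit): HEAD=main@G [dev=E exp=B main=G]

Answer: main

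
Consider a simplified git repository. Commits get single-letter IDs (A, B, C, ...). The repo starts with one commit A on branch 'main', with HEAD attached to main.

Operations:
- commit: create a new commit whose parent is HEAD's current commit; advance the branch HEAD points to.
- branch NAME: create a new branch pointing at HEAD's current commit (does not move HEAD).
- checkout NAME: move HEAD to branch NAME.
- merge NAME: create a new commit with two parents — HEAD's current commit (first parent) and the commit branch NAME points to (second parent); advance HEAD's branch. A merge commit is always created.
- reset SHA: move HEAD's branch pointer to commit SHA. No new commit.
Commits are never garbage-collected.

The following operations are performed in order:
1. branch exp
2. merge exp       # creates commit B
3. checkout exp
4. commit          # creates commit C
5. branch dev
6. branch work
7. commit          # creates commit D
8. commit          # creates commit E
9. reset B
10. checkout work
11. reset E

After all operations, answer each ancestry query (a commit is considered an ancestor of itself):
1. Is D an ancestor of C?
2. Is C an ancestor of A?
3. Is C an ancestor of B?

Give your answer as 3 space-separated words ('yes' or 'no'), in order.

Answer: no no no

Derivation:
After op 1 (branch): HEAD=main@A [exp=A main=A]
After op 2 (merge): HEAD=main@B [exp=A main=B]
After op 3 (checkout): HEAD=exp@A [exp=A main=B]
After op 4 (commit): HEAD=exp@C [exp=C main=B]
After op 5 (branch): HEAD=exp@C [dev=C exp=C main=B]
After op 6 (branch): HEAD=exp@C [dev=C exp=C main=B work=C]
After op 7 (commit): HEAD=exp@D [dev=C exp=D main=B work=C]
After op 8 (commit): HEAD=exp@E [dev=C exp=E main=B work=C]
After op 9 (reset): HEAD=exp@B [dev=C exp=B main=B work=C]
After op 10 (checkout): HEAD=work@C [dev=C exp=B main=B work=C]
After op 11 (reset): HEAD=work@E [dev=C exp=B main=B work=E]
ancestors(C) = {A,C}; D in? no
ancestors(A) = {A}; C in? no
ancestors(B) = {A,B}; C in? no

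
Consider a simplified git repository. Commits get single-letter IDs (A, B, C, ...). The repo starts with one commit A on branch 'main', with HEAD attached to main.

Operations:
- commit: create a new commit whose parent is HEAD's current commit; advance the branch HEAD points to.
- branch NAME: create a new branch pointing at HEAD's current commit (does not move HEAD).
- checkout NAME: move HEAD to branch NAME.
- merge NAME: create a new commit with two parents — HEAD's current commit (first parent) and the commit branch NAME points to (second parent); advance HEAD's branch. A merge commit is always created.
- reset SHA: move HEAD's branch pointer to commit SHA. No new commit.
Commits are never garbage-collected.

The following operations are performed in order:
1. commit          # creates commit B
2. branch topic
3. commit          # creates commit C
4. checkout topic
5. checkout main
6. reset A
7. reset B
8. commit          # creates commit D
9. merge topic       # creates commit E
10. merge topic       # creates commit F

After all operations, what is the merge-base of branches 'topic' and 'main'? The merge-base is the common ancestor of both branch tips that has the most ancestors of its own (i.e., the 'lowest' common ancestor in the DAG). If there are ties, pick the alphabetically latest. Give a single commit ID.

Answer: B

Derivation:
After op 1 (commit): HEAD=main@B [main=B]
After op 2 (branch): HEAD=main@B [main=B topic=B]
After op 3 (commit): HEAD=main@C [main=C topic=B]
After op 4 (checkout): HEAD=topic@B [main=C topic=B]
After op 5 (checkout): HEAD=main@C [main=C topic=B]
After op 6 (reset): HEAD=main@A [main=A topic=B]
After op 7 (reset): HEAD=main@B [main=B topic=B]
After op 8 (commit): HEAD=main@D [main=D topic=B]
After op 9 (merge): HEAD=main@E [main=E topic=B]
After op 10 (merge): HEAD=main@F [main=F topic=B]
ancestors(topic=B): ['A', 'B']
ancestors(main=F): ['A', 'B', 'D', 'E', 'F']
common: ['A', 'B']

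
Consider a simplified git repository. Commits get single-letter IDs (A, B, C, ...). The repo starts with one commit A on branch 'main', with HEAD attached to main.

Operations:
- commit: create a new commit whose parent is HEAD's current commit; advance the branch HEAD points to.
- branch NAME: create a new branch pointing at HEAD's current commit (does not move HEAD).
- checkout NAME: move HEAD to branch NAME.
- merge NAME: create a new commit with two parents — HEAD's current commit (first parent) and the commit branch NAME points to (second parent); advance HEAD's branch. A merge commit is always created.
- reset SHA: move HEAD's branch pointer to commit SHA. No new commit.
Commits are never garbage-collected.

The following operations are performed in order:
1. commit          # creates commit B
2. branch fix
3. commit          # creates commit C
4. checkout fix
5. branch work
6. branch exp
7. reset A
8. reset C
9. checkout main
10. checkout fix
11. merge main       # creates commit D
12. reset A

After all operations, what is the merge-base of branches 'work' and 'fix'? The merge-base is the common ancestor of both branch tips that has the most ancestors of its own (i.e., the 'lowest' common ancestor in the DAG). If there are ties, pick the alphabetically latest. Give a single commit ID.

Answer: A

Derivation:
After op 1 (commit): HEAD=main@B [main=B]
After op 2 (branch): HEAD=main@B [fix=B main=B]
After op 3 (commit): HEAD=main@C [fix=B main=C]
After op 4 (checkout): HEAD=fix@B [fix=B main=C]
After op 5 (branch): HEAD=fix@B [fix=B main=C work=B]
After op 6 (branch): HEAD=fix@B [exp=B fix=B main=C work=B]
After op 7 (reset): HEAD=fix@A [exp=B fix=A main=C work=B]
After op 8 (reset): HEAD=fix@C [exp=B fix=C main=C work=B]
After op 9 (checkout): HEAD=main@C [exp=B fix=C main=C work=B]
After op 10 (checkout): HEAD=fix@C [exp=B fix=C main=C work=B]
After op 11 (merge): HEAD=fix@D [exp=B fix=D main=C work=B]
After op 12 (reset): HEAD=fix@A [exp=B fix=A main=C work=B]
ancestors(work=B): ['A', 'B']
ancestors(fix=A): ['A']
common: ['A']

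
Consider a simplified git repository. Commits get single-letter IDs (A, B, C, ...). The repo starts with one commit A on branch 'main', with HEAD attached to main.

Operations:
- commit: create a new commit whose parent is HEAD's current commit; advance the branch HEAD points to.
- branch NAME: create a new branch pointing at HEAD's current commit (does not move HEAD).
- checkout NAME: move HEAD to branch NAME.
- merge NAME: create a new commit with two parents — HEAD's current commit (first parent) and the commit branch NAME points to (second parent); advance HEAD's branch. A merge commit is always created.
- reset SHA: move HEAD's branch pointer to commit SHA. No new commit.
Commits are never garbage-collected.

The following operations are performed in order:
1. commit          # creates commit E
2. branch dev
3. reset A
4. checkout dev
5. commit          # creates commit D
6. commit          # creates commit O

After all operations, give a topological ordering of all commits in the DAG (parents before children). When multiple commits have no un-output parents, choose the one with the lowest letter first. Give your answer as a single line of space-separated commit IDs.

After op 1 (commit): HEAD=main@E [main=E]
After op 2 (branch): HEAD=main@E [dev=E main=E]
After op 3 (reset): HEAD=main@A [dev=E main=A]
After op 4 (checkout): HEAD=dev@E [dev=E main=A]
After op 5 (commit): HEAD=dev@D [dev=D main=A]
After op 6 (commit): HEAD=dev@O [dev=O main=A]
commit A: parents=[]
commit D: parents=['E']
commit E: parents=['A']
commit O: parents=['D']

Answer: A E D O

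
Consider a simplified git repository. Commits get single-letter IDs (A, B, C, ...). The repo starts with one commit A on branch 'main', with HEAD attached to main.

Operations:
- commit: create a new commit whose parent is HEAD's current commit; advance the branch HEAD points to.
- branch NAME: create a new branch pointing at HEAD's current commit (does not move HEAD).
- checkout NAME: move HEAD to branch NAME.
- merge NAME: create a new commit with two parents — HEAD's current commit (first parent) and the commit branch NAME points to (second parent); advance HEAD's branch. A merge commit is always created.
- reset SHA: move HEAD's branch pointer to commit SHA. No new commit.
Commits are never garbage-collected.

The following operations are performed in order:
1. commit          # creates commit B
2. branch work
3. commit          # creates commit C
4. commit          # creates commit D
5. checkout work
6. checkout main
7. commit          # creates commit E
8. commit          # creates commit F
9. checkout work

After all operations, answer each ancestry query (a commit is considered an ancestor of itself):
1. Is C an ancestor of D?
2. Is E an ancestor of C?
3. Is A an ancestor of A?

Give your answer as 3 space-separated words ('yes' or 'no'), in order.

After op 1 (commit): HEAD=main@B [main=B]
After op 2 (branch): HEAD=main@B [main=B work=B]
After op 3 (commit): HEAD=main@C [main=C work=B]
After op 4 (commit): HEAD=main@D [main=D work=B]
After op 5 (checkout): HEAD=work@B [main=D work=B]
After op 6 (checkout): HEAD=main@D [main=D work=B]
After op 7 (commit): HEAD=main@E [main=E work=B]
After op 8 (commit): HEAD=main@F [main=F work=B]
After op 9 (checkout): HEAD=work@B [main=F work=B]
ancestors(D) = {A,B,C,D}; C in? yes
ancestors(C) = {A,B,C}; E in? no
ancestors(A) = {A}; A in? yes

Answer: yes no yes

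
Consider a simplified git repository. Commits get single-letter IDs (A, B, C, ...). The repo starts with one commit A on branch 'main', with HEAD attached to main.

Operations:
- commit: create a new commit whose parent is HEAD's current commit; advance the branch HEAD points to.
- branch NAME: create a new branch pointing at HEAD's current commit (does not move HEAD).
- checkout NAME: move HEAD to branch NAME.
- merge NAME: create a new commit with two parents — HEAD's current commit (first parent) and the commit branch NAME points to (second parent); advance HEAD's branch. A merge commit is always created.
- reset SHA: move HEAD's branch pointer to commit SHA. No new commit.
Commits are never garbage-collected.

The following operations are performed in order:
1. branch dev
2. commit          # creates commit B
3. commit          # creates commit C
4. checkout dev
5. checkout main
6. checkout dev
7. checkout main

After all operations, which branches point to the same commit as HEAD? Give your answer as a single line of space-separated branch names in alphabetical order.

Answer: main

Derivation:
After op 1 (branch): HEAD=main@A [dev=A main=A]
After op 2 (commit): HEAD=main@B [dev=A main=B]
After op 3 (commit): HEAD=main@C [dev=A main=C]
After op 4 (checkout): HEAD=dev@A [dev=A main=C]
After op 5 (checkout): HEAD=main@C [dev=A main=C]
After op 6 (checkout): HEAD=dev@A [dev=A main=C]
After op 7 (checkout): HEAD=main@C [dev=A main=C]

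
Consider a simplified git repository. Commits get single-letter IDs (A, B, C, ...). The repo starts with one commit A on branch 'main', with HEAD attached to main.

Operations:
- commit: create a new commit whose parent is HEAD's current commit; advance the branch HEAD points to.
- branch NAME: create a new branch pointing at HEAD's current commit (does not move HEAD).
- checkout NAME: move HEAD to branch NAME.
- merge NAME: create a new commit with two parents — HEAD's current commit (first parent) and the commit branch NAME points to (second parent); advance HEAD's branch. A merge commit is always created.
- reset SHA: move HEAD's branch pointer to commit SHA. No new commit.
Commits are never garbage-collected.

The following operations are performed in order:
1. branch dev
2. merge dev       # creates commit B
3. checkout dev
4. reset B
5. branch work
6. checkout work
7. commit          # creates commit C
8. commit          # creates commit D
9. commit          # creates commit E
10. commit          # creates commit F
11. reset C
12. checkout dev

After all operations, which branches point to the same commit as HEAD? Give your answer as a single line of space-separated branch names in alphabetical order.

Answer: dev main

Derivation:
After op 1 (branch): HEAD=main@A [dev=A main=A]
After op 2 (merge): HEAD=main@B [dev=A main=B]
After op 3 (checkout): HEAD=dev@A [dev=A main=B]
After op 4 (reset): HEAD=dev@B [dev=B main=B]
After op 5 (branch): HEAD=dev@B [dev=B main=B work=B]
After op 6 (checkout): HEAD=work@B [dev=B main=B work=B]
After op 7 (commit): HEAD=work@C [dev=B main=B work=C]
After op 8 (commit): HEAD=work@D [dev=B main=B work=D]
After op 9 (commit): HEAD=work@E [dev=B main=B work=E]
After op 10 (commit): HEAD=work@F [dev=B main=B work=F]
After op 11 (reset): HEAD=work@C [dev=B main=B work=C]
After op 12 (checkout): HEAD=dev@B [dev=B main=B work=C]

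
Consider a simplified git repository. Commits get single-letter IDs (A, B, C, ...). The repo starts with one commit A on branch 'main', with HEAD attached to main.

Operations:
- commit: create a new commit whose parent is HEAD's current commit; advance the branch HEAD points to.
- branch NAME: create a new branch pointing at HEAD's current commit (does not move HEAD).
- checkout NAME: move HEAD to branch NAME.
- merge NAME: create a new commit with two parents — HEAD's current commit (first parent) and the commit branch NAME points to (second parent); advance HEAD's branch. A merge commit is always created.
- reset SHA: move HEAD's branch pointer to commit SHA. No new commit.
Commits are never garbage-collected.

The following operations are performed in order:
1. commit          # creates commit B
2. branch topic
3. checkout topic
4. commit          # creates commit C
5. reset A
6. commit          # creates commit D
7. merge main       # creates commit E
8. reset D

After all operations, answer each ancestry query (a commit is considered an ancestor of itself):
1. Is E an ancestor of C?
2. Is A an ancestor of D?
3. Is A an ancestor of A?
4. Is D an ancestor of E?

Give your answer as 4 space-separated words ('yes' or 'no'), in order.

After op 1 (commit): HEAD=main@B [main=B]
After op 2 (branch): HEAD=main@B [main=B topic=B]
After op 3 (checkout): HEAD=topic@B [main=B topic=B]
After op 4 (commit): HEAD=topic@C [main=B topic=C]
After op 5 (reset): HEAD=topic@A [main=B topic=A]
After op 6 (commit): HEAD=topic@D [main=B topic=D]
After op 7 (merge): HEAD=topic@E [main=B topic=E]
After op 8 (reset): HEAD=topic@D [main=B topic=D]
ancestors(C) = {A,B,C}; E in? no
ancestors(D) = {A,D}; A in? yes
ancestors(A) = {A}; A in? yes
ancestors(E) = {A,B,D,E}; D in? yes

Answer: no yes yes yes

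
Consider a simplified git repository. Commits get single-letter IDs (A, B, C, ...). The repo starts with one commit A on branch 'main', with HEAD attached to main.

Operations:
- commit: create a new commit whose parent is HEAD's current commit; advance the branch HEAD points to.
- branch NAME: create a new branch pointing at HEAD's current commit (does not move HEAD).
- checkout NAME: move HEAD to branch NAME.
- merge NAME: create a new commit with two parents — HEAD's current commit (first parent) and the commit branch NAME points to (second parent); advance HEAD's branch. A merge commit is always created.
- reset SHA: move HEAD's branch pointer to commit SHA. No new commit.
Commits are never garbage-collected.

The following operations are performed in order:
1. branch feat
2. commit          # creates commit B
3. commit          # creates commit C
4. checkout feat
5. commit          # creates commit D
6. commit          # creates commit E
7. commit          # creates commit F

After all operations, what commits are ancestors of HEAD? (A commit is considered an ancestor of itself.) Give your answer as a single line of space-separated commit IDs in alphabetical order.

After op 1 (branch): HEAD=main@A [feat=A main=A]
After op 2 (commit): HEAD=main@B [feat=A main=B]
After op 3 (commit): HEAD=main@C [feat=A main=C]
After op 4 (checkout): HEAD=feat@A [feat=A main=C]
After op 5 (commit): HEAD=feat@D [feat=D main=C]
After op 6 (commit): HEAD=feat@E [feat=E main=C]
After op 7 (commit): HEAD=feat@F [feat=F main=C]

Answer: A D E F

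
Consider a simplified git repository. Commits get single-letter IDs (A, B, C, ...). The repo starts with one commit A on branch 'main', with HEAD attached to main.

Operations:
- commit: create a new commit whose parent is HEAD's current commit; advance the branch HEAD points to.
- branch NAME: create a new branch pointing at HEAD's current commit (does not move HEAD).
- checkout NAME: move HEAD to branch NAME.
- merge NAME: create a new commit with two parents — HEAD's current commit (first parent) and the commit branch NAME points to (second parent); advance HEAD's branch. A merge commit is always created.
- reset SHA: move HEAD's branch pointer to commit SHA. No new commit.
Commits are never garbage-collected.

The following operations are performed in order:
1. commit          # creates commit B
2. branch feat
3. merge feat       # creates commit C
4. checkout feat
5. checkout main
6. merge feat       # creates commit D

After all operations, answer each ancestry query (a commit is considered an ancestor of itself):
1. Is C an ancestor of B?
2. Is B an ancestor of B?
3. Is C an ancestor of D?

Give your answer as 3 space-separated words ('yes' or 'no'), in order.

Answer: no yes yes

Derivation:
After op 1 (commit): HEAD=main@B [main=B]
After op 2 (branch): HEAD=main@B [feat=B main=B]
After op 3 (merge): HEAD=main@C [feat=B main=C]
After op 4 (checkout): HEAD=feat@B [feat=B main=C]
After op 5 (checkout): HEAD=main@C [feat=B main=C]
After op 6 (merge): HEAD=main@D [feat=B main=D]
ancestors(B) = {A,B}; C in? no
ancestors(B) = {A,B}; B in? yes
ancestors(D) = {A,B,C,D}; C in? yes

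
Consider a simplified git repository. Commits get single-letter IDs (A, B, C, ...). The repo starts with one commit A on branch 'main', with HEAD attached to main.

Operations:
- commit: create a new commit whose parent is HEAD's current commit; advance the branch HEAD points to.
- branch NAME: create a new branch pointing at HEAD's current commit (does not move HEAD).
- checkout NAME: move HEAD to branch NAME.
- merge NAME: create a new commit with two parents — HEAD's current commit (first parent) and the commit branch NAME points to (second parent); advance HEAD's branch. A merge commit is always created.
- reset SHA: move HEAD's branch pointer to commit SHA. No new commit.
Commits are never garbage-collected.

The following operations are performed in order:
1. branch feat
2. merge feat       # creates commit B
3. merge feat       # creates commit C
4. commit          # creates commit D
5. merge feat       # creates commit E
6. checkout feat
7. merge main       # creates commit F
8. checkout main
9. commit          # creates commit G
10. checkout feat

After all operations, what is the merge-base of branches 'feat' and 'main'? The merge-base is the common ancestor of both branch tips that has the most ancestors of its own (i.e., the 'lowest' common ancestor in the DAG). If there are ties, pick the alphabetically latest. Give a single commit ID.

Answer: E

Derivation:
After op 1 (branch): HEAD=main@A [feat=A main=A]
After op 2 (merge): HEAD=main@B [feat=A main=B]
After op 3 (merge): HEAD=main@C [feat=A main=C]
After op 4 (commit): HEAD=main@D [feat=A main=D]
After op 5 (merge): HEAD=main@E [feat=A main=E]
After op 6 (checkout): HEAD=feat@A [feat=A main=E]
After op 7 (merge): HEAD=feat@F [feat=F main=E]
After op 8 (checkout): HEAD=main@E [feat=F main=E]
After op 9 (commit): HEAD=main@G [feat=F main=G]
After op 10 (checkout): HEAD=feat@F [feat=F main=G]
ancestors(feat=F): ['A', 'B', 'C', 'D', 'E', 'F']
ancestors(main=G): ['A', 'B', 'C', 'D', 'E', 'G']
common: ['A', 'B', 'C', 'D', 'E']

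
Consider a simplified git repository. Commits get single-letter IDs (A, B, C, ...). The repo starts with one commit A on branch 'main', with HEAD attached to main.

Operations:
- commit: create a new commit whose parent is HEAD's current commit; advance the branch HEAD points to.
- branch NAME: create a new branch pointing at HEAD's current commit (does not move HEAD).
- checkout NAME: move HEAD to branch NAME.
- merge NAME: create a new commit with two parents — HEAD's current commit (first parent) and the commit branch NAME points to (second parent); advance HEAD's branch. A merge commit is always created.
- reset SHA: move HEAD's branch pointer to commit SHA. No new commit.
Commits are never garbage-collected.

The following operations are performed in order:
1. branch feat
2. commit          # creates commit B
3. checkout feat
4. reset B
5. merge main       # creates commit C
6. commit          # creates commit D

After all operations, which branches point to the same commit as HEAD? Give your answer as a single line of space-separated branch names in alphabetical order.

Answer: feat

Derivation:
After op 1 (branch): HEAD=main@A [feat=A main=A]
After op 2 (commit): HEAD=main@B [feat=A main=B]
After op 3 (checkout): HEAD=feat@A [feat=A main=B]
After op 4 (reset): HEAD=feat@B [feat=B main=B]
After op 5 (merge): HEAD=feat@C [feat=C main=B]
After op 6 (commit): HEAD=feat@D [feat=D main=B]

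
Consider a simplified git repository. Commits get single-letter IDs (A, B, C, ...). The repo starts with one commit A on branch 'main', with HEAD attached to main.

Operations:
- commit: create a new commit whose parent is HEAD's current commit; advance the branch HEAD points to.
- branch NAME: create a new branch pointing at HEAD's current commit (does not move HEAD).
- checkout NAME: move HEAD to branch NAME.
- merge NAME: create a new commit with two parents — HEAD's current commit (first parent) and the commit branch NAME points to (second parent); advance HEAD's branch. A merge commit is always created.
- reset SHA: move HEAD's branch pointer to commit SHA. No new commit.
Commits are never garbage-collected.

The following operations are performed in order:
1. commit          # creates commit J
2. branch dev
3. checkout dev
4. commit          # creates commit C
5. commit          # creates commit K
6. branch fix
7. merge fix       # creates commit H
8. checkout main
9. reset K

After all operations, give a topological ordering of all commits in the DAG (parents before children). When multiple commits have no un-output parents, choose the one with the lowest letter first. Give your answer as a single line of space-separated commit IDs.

Answer: A J C K H

Derivation:
After op 1 (commit): HEAD=main@J [main=J]
After op 2 (branch): HEAD=main@J [dev=J main=J]
After op 3 (checkout): HEAD=dev@J [dev=J main=J]
After op 4 (commit): HEAD=dev@C [dev=C main=J]
After op 5 (commit): HEAD=dev@K [dev=K main=J]
After op 6 (branch): HEAD=dev@K [dev=K fix=K main=J]
After op 7 (merge): HEAD=dev@H [dev=H fix=K main=J]
After op 8 (checkout): HEAD=main@J [dev=H fix=K main=J]
After op 9 (reset): HEAD=main@K [dev=H fix=K main=K]
commit A: parents=[]
commit C: parents=['J']
commit H: parents=['K', 'K']
commit J: parents=['A']
commit K: parents=['C']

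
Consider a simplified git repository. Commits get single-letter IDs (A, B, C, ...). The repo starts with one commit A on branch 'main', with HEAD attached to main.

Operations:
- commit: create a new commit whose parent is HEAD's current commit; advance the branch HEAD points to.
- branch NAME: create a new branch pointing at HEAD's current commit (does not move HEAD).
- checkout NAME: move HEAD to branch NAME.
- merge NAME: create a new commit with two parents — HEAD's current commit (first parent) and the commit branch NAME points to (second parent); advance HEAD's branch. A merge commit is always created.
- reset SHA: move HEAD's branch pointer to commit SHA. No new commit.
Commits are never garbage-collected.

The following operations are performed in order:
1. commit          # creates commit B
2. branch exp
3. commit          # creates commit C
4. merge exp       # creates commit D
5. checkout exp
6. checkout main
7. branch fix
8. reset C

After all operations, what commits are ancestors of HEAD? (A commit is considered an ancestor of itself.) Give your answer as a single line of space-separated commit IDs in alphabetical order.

Answer: A B C

Derivation:
After op 1 (commit): HEAD=main@B [main=B]
After op 2 (branch): HEAD=main@B [exp=B main=B]
After op 3 (commit): HEAD=main@C [exp=B main=C]
After op 4 (merge): HEAD=main@D [exp=B main=D]
After op 5 (checkout): HEAD=exp@B [exp=B main=D]
After op 6 (checkout): HEAD=main@D [exp=B main=D]
After op 7 (branch): HEAD=main@D [exp=B fix=D main=D]
After op 8 (reset): HEAD=main@C [exp=B fix=D main=C]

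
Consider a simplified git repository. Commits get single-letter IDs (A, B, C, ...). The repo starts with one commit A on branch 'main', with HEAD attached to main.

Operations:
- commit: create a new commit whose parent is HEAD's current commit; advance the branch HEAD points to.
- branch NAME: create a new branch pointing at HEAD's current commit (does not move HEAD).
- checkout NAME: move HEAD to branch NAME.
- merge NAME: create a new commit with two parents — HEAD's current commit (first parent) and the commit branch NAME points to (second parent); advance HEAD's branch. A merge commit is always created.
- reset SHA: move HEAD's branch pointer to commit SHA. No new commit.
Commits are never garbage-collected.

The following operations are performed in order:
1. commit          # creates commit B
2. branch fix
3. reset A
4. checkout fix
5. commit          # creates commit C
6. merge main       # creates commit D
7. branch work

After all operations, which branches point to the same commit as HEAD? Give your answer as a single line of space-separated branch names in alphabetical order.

Answer: fix work

Derivation:
After op 1 (commit): HEAD=main@B [main=B]
After op 2 (branch): HEAD=main@B [fix=B main=B]
After op 3 (reset): HEAD=main@A [fix=B main=A]
After op 4 (checkout): HEAD=fix@B [fix=B main=A]
After op 5 (commit): HEAD=fix@C [fix=C main=A]
After op 6 (merge): HEAD=fix@D [fix=D main=A]
After op 7 (branch): HEAD=fix@D [fix=D main=A work=D]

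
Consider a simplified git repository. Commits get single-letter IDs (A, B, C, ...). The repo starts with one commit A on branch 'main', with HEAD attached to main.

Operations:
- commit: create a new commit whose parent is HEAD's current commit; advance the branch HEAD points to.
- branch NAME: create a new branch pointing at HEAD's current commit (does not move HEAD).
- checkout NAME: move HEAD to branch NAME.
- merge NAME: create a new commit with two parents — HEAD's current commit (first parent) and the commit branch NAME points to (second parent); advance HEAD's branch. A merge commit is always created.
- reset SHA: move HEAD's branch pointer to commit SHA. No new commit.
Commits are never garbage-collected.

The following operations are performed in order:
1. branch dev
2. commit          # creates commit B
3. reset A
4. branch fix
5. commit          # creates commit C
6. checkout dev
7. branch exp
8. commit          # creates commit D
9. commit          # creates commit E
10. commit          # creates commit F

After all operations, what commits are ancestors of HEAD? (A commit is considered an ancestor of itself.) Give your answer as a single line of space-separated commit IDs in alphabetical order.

After op 1 (branch): HEAD=main@A [dev=A main=A]
After op 2 (commit): HEAD=main@B [dev=A main=B]
After op 3 (reset): HEAD=main@A [dev=A main=A]
After op 4 (branch): HEAD=main@A [dev=A fix=A main=A]
After op 5 (commit): HEAD=main@C [dev=A fix=A main=C]
After op 6 (checkout): HEAD=dev@A [dev=A fix=A main=C]
After op 7 (branch): HEAD=dev@A [dev=A exp=A fix=A main=C]
After op 8 (commit): HEAD=dev@D [dev=D exp=A fix=A main=C]
After op 9 (commit): HEAD=dev@E [dev=E exp=A fix=A main=C]
After op 10 (commit): HEAD=dev@F [dev=F exp=A fix=A main=C]

Answer: A D E F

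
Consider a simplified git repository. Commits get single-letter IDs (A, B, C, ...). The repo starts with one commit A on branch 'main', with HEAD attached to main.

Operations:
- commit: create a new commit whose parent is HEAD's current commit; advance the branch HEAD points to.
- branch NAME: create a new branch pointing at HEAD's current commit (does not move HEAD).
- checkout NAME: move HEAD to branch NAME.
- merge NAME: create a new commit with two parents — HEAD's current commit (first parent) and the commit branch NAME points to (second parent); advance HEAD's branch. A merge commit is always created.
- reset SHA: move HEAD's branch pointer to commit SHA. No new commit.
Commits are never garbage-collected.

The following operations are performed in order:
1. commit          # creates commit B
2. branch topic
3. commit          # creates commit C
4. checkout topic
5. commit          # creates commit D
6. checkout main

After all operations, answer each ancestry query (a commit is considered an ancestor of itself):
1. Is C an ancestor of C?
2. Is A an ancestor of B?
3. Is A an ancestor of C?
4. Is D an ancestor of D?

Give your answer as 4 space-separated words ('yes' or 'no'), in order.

Answer: yes yes yes yes

Derivation:
After op 1 (commit): HEAD=main@B [main=B]
After op 2 (branch): HEAD=main@B [main=B topic=B]
After op 3 (commit): HEAD=main@C [main=C topic=B]
After op 4 (checkout): HEAD=topic@B [main=C topic=B]
After op 5 (commit): HEAD=topic@D [main=C topic=D]
After op 6 (checkout): HEAD=main@C [main=C topic=D]
ancestors(C) = {A,B,C}; C in? yes
ancestors(B) = {A,B}; A in? yes
ancestors(C) = {A,B,C}; A in? yes
ancestors(D) = {A,B,D}; D in? yes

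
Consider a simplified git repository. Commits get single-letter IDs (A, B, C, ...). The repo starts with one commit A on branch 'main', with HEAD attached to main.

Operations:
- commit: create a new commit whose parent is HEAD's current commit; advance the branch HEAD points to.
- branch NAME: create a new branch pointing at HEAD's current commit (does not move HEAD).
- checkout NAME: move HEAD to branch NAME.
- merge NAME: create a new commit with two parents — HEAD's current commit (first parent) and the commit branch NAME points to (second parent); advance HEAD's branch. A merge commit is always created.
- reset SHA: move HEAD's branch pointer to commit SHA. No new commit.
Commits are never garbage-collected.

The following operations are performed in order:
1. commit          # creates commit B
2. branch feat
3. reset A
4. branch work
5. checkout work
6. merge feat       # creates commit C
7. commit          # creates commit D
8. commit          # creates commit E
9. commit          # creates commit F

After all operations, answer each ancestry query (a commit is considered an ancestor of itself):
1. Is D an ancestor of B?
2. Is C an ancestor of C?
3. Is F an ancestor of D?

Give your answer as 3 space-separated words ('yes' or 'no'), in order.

Answer: no yes no

Derivation:
After op 1 (commit): HEAD=main@B [main=B]
After op 2 (branch): HEAD=main@B [feat=B main=B]
After op 3 (reset): HEAD=main@A [feat=B main=A]
After op 4 (branch): HEAD=main@A [feat=B main=A work=A]
After op 5 (checkout): HEAD=work@A [feat=B main=A work=A]
After op 6 (merge): HEAD=work@C [feat=B main=A work=C]
After op 7 (commit): HEAD=work@D [feat=B main=A work=D]
After op 8 (commit): HEAD=work@E [feat=B main=A work=E]
After op 9 (commit): HEAD=work@F [feat=B main=A work=F]
ancestors(B) = {A,B}; D in? no
ancestors(C) = {A,B,C}; C in? yes
ancestors(D) = {A,B,C,D}; F in? no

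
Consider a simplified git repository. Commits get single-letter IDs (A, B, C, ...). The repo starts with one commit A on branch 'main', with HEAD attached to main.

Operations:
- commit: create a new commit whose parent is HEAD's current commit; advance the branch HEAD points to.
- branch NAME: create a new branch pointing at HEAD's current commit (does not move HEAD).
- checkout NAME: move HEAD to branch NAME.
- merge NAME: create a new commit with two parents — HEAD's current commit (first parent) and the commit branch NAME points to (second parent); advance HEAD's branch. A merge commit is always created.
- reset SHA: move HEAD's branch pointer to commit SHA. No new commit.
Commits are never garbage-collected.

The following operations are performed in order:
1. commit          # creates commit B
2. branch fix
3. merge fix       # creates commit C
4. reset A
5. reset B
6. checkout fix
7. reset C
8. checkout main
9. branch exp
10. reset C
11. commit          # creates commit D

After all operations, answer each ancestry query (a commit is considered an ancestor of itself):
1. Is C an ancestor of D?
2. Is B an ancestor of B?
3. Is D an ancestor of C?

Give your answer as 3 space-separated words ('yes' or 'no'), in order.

After op 1 (commit): HEAD=main@B [main=B]
After op 2 (branch): HEAD=main@B [fix=B main=B]
After op 3 (merge): HEAD=main@C [fix=B main=C]
After op 4 (reset): HEAD=main@A [fix=B main=A]
After op 5 (reset): HEAD=main@B [fix=B main=B]
After op 6 (checkout): HEAD=fix@B [fix=B main=B]
After op 7 (reset): HEAD=fix@C [fix=C main=B]
After op 8 (checkout): HEAD=main@B [fix=C main=B]
After op 9 (branch): HEAD=main@B [exp=B fix=C main=B]
After op 10 (reset): HEAD=main@C [exp=B fix=C main=C]
After op 11 (commit): HEAD=main@D [exp=B fix=C main=D]
ancestors(D) = {A,B,C,D}; C in? yes
ancestors(B) = {A,B}; B in? yes
ancestors(C) = {A,B,C}; D in? no

Answer: yes yes no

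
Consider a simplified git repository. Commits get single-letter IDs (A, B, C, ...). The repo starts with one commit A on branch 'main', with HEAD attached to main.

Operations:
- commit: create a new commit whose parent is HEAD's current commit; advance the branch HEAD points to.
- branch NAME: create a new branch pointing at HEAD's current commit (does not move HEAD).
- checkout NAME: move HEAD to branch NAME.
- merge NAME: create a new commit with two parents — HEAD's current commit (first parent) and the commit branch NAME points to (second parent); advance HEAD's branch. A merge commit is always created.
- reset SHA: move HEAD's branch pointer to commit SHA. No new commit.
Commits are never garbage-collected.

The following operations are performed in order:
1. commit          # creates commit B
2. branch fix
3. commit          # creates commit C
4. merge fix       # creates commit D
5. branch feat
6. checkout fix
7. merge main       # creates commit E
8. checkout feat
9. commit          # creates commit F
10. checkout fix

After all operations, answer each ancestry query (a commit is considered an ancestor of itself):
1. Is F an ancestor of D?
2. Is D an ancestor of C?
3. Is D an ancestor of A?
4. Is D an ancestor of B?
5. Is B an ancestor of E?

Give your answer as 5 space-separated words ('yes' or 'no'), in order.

After op 1 (commit): HEAD=main@B [main=B]
After op 2 (branch): HEAD=main@B [fix=B main=B]
After op 3 (commit): HEAD=main@C [fix=B main=C]
After op 4 (merge): HEAD=main@D [fix=B main=D]
After op 5 (branch): HEAD=main@D [feat=D fix=B main=D]
After op 6 (checkout): HEAD=fix@B [feat=D fix=B main=D]
After op 7 (merge): HEAD=fix@E [feat=D fix=E main=D]
After op 8 (checkout): HEAD=feat@D [feat=D fix=E main=D]
After op 9 (commit): HEAD=feat@F [feat=F fix=E main=D]
After op 10 (checkout): HEAD=fix@E [feat=F fix=E main=D]
ancestors(D) = {A,B,C,D}; F in? no
ancestors(C) = {A,B,C}; D in? no
ancestors(A) = {A}; D in? no
ancestors(B) = {A,B}; D in? no
ancestors(E) = {A,B,C,D,E}; B in? yes

Answer: no no no no yes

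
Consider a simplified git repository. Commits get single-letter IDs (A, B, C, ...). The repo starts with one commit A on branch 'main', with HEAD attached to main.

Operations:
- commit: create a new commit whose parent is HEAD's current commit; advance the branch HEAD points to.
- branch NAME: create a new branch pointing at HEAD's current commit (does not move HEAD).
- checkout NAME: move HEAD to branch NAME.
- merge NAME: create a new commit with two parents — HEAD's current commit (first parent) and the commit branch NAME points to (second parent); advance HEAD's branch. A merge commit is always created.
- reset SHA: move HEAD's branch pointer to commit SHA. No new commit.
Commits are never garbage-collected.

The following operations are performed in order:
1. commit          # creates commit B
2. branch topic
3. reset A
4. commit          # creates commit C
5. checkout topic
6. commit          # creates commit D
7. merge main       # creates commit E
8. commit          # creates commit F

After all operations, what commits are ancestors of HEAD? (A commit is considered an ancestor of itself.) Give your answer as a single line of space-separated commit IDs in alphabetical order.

After op 1 (commit): HEAD=main@B [main=B]
After op 2 (branch): HEAD=main@B [main=B topic=B]
After op 3 (reset): HEAD=main@A [main=A topic=B]
After op 4 (commit): HEAD=main@C [main=C topic=B]
After op 5 (checkout): HEAD=topic@B [main=C topic=B]
After op 6 (commit): HEAD=topic@D [main=C topic=D]
After op 7 (merge): HEAD=topic@E [main=C topic=E]
After op 8 (commit): HEAD=topic@F [main=C topic=F]

Answer: A B C D E F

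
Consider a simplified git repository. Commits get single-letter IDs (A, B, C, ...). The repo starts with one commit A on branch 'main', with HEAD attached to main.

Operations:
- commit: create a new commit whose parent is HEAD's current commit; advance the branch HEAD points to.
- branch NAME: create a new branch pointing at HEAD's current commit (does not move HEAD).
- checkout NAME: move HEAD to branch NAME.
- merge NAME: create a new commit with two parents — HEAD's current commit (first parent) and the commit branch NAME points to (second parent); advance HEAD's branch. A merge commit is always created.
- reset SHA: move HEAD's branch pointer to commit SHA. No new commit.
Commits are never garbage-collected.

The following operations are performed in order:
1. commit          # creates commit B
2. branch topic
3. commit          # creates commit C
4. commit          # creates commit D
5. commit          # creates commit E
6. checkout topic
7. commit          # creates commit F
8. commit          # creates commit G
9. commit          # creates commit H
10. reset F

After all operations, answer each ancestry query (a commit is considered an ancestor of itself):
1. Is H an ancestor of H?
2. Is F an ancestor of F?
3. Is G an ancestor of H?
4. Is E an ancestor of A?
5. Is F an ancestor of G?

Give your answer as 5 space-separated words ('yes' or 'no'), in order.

After op 1 (commit): HEAD=main@B [main=B]
After op 2 (branch): HEAD=main@B [main=B topic=B]
After op 3 (commit): HEAD=main@C [main=C topic=B]
After op 4 (commit): HEAD=main@D [main=D topic=B]
After op 5 (commit): HEAD=main@E [main=E topic=B]
After op 6 (checkout): HEAD=topic@B [main=E topic=B]
After op 7 (commit): HEAD=topic@F [main=E topic=F]
After op 8 (commit): HEAD=topic@G [main=E topic=G]
After op 9 (commit): HEAD=topic@H [main=E topic=H]
After op 10 (reset): HEAD=topic@F [main=E topic=F]
ancestors(H) = {A,B,F,G,H}; H in? yes
ancestors(F) = {A,B,F}; F in? yes
ancestors(H) = {A,B,F,G,H}; G in? yes
ancestors(A) = {A}; E in? no
ancestors(G) = {A,B,F,G}; F in? yes

Answer: yes yes yes no yes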